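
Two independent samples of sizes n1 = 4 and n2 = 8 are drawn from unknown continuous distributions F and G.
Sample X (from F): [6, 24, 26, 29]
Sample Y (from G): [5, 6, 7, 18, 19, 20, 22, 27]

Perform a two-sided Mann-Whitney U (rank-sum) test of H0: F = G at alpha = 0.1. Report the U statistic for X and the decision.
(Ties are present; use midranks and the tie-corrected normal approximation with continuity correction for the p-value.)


Step 1: Combine and sort all 12 observations; assign midranks.
sorted (value, group): (5,Y), (6,X), (6,Y), (7,Y), (18,Y), (19,Y), (20,Y), (22,Y), (24,X), (26,X), (27,Y), (29,X)
ranks: 5->1, 6->2.5, 6->2.5, 7->4, 18->5, 19->6, 20->7, 22->8, 24->9, 26->10, 27->11, 29->12
Step 2: Rank sum for X: R1 = 2.5 + 9 + 10 + 12 = 33.5.
Step 3: U_X = R1 - n1(n1+1)/2 = 33.5 - 4*5/2 = 33.5 - 10 = 23.5.
       U_Y = n1*n2 - U_X = 32 - 23.5 = 8.5.
Step 4: Ties are present, so use the tie-corrected normal approximation (with continuity correction) for the p-value.
Step 5: p-value = 0.233663; compare to alpha = 0.1. fail to reject H0.

U_X = 23.5, p = 0.233663, fail to reject H0 at alpha = 0.1.


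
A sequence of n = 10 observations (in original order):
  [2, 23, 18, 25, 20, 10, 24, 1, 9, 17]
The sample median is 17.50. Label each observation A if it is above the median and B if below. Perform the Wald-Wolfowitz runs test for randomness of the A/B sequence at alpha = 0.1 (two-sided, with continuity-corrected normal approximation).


Step 1: Compute median = 17.50; label A = above, B = below.
Labels in order: BAAAABABBB  (n_A = 5, n_B = 5)
Step 2: Count runs R = 5.
Step 3: Under H0 (random ordering), E[R] = 2*n_A*n_B/(n_A+n_B) + 1 = 2*5*5/10 + 1 = 6.0000.
        Var[R] = 2*n_A*n_B*(2*n_A*n_B - n_A - n_B) / ((n_A+n_B)^2 * (n_A+n_B-1)) = 2000/900 = 2.2222.
        SD[R] = 1.4907.
Step 4: Continuity-corrected z = (R + 0.5 - E[R]) / SD[R] = (5 + 0.5 - 6.0000) / 1.4907 = -0.3354.
Step 5: Two-sided p-value via normal approximation = 2*(1 - Phi(|z|)) = 0.737316.
Step 6: alpha = 0.1. fail to reject H0.

R = 5, z = -0.3354, p = 0.737316, fail to reject H0.


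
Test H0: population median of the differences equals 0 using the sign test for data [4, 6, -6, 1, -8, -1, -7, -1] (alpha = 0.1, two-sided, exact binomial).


Step 1: Discard zero differences. Original n = 8; n_eff = number of nonzero differences = 8.
Nonzero differences (with sign): +4, +6, -6, +1, -8, -1, -7, -1
Step 2: Count signs: positive = 3, negative = 5.
Step 3: Under H0: P(positive) = 0.5, so the number of positives S ~ Bin(8, 0.5).
Step 4: Two-sided exact p-value = sum of Bin(8,0.5) probabilities at or below the observed probability = 0.726562.
Step 5: alpha = 0.1. fail to reject H0.

n_eff = 8, pos = 3, neg = 5, p = 0.726562, fail to reject H0.


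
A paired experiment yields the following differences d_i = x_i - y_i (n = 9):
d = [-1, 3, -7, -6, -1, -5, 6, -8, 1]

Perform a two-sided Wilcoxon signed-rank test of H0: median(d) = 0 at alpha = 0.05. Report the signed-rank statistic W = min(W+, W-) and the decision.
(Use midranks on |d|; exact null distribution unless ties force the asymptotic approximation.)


Step 1: Drop any zero differences (none here) and take |d_i|.
|d| = [1, 3, 7, 6, 1, 5, 6, 8, 1]
Step 2: Midrank |d_i| (ties get averaged ranks).
ranks: |1|->2, |3|->4, |7|->8, |6|->6.5, |1|->2, |5|->5, |6|->6.5, |8|->9, |1|->2
Step 3: Attach original signs; sum ranks with positive sign and with negative sign.
W+ = 4 + 6.5 + 2 = 12.5
W- = 2 + 8 + 6.5 + 2 + 5 + 9 = 32.5
(Check: W+ + W- = 45 should equal n(n+1)/2 = 45.)
Step 4: Test statistic W = min(W+, W-) = 12.5.
Step 5: Ties in |d|, so use the tie-corrected normal approximation.
        E[W] = n(n+1)/4 = 9*10/4 = 22.5.
        Tie groups: |d|=1 (t=3), |d|=6 (t=2); sum(t^3 - t) = 30.
        Var[W] = n(n+1)(2n+1)/24 - sum(t^3-t)/48 = 1710/24 - 30/48 = 70.625.
        z = (W - E[W]) / sqrt(Var[W]) = (12.5 - 22.5) / 8.4039 = -1.1899.
        Two-sided p = 2*Phi(z) = 0.234075.
Step 6: alpha = 0.05. fail to reject H0.

W+ = 12.5, W- = 32.5, W = min = 12.5, p = 0.234075, fail to reject H0.


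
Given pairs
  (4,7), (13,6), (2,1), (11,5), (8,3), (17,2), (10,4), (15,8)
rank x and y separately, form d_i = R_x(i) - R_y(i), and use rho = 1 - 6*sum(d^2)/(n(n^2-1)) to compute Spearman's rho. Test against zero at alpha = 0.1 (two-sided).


Step 1: Rank x and y separately (midranks; no ties here).
rank(x): 4->2, 13->6, 2->1, 11->5, 8->3, 17->8, 10->4, 15->7
rank(y): 7->7, 6->6, 1->1, 5->5, 3->3, 2->2, 4->4, 8->8
Step 2: d_i = R_x(i) - R_y(i); compute d_i^2.
  (2-7)^2=25, (6-6)^2=0, (1-1)^2=0, (5-5)^2=0, (3-3)^2=0, (8-2)^2=36, (4-4)^2=0, (7-8)^2=1
sum(d^2) = 62.
Step 3: rho = 1 - 6*62 / (8*(8^2 - 1)) = 1 - 372/504 = 0.261905.
Step 4: Under H0, t = rho * sqrt((n-2)/(1-rho^2)) = 0.6647 ~ t(6).
Step 5: Two-sided p-value from the t-distribution with 6 df = 0.530923.
Step 6: alpha = 0.1. fail to reject H0.

rho = 0.2619, p = 0.530923, fail to reject H0 at alpha = 0.1.


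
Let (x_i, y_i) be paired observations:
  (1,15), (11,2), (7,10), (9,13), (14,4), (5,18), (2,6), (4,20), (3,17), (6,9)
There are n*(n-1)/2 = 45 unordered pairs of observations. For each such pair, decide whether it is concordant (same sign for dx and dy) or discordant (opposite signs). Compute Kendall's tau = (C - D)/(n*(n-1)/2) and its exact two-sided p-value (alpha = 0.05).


Step 1: Enumerate the 45 unordered pairs (i,j) with i<j and classify each by sign(x_j-x_i) * sign(y_j-y_i).
  (1,2):dx=+10,dy=-13->D; (1,3):dx=+6,dy=-5->D; (1,4):dx=+8,dy=-2->D; (1,5):dx=+13,dy=-11->D
  (1,6):dx=+4,dy=+3->C; (1,7):dx=+1,dy=-9->D; (1,8):dx=+3,dy=+5->C; (1,9):dx=+2,dy=+2->C
  (1,10):dx=+5,dy=-6->D; (2,3):dx=-4,dy=+8->D; (2,4):dx=-2,dy=+11->D; (2,5):dx=+3,dy=+2->C
  (2,6):dx=-6,dy=+16->D; (2,7):dx=-9,dy=+4->D; (2,8):dx=-7,dy=+18->D; (2,9):dx=-8,dy=+15->D
  (2,10):dx=-5,dy=+7->D; (3,4):dx=+2,dy=+3->C; (3,5):dx=+7,dy=-6->D; (3,6):dx=-2,dy=+8->D
  (3,7):dx=-5,dy=-4->C; (3,8):dx=-3,dy=+10->D; (3,9):dx=-4,dy=+7->D; (3,10):dx=-1,dy=-1->C
  (4,5):dx=+5,dy=-9->D; (4,6):dx=-4,dy=+5->D; (4,7):dx=-7,dy=-7->C; (4,8):dx=-5,dy=+7->D
  (4,9):dx=-6,dy=+4->D; (4,10):dx=-3,dy=-4->C; (5,6):dx=-9,dy=+14->D; (5,7):dx=-12,dy=+2->D
  (5,8):dx=-10,dy=+16->D; (5,9):dx=-11,dy=+13->D; (5,10):dx=-8,dy=+5->D; (6,7):dx=-3,dy=-12->C
  (6,8):dx=-1,dy=+2->D; (6,9):dx=-2,dy=-1->C; (6,10):dx=+1,dy=-9->D; (7,8):dx=+2,dy=+14->C
  (7,9):dx=+1,dy=+11->C; (7,10):dx=+4,dy=+3->C; (8,9):dx=-1,dy=-3->C; (8,10):dx=+2,dy=-11->D
  (9,10):dx=+3,dy=-8->D
Step 2: C = 15, D = 30, total pairs = 45.
Step 3: tau = (C - D)/(n(n-1)/2) = (15 - 30)/45 = -0.333333.
Step 4: Exact two-sided p-value (enumerate n! = 3628800 permutations of y under H0): p = 0.216373.
Step 5: alpha = 0.05. fail to reject H0.

tau_b = -0.3333 (C=15, D=30), p = 0.216373, fail to reject H0.


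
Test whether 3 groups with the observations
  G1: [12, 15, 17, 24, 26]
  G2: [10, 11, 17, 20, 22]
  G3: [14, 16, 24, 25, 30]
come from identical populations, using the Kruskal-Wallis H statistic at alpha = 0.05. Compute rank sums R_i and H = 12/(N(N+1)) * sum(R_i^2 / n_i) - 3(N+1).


Step 1: Combine all N = 15 observations and assign midranks.
sorted (value, group, rank): (10,G2,1), (11,G2,2), (12,G1,3), (14,G3,4), (15,G1,5), (16,G3,6), (17,G1,7.5), (17,G2,7.5), (20,G2,9), (22,G2,10), (24,G1,11.5), (24,G3,11.5), (25,G3,13), (26,G1,14), (30,G3,15)
Step 2: Sum ranks within each group.
R_1 = 41 (n_1 = 5)
R_2 = 29.5 (n_2 = 5)
R_3 = 49.5 (n_3 = 5)
Step 3: H = 12/(N(N+1)) * sum(R_i^2/n_i) - 3(N+1)
     = 12/(15*16) * (41^2/5 + 29.5^2/5 + 49.5^2/5) - 3*16
     = 0.050000 * 1000.3 - 48
     = 2.015000.
Step 4: Ties present; correction factor C = 1 - 12/(15^3 - 15) = 0.996429. Corrected H = 2.015000 / 0.996429 = 2.022222.
Step 5: Under H0, H ~ chi^2(2); p-value = 0.363815.
Step 6: alpha = 0.05. fail to reject H0.

H = 2.0222, df = 2, p = 0.363815, fail to reject H0.


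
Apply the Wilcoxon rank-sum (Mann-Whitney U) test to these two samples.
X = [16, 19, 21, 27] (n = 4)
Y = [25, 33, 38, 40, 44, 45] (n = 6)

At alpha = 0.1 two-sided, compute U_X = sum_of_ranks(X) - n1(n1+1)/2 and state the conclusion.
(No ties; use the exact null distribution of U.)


Step 1: Combine and sort all 10 observations; assign midranks.
sorted (value, group): (16,X), (19,X), (21,X), (25,Y), (27,X), (33,Y), (38,Y), (40,Y), (44,Y), (45,Y)
ranks: 16->1, 19->2, 21->3, 25->4, 27->5, 33->6, 38->7, 40->8, 44->9, 45->10
Step 2: Rank sum for X: R1 = 1 + 2 + 3 + 5 = 11.
Step 3: U_X = R1 - n1(n1+1)/2 = 11 - 4*5/2 = 11 - 10 = 1.
       U_Y = n1*n2 - U_X = 24 - 1 = 23.
Step 4: No ties, so the exact null distribution of U (based on enumerating the C(10,4) = 210 equally likely rank assignments) gives the two-sided p-value.
Step 5: p-value = 0.019048; compare to alpha = 0.1. reject H0.

U_X = 1, p = 0.019048, reject H0 at alpha = 0.1.


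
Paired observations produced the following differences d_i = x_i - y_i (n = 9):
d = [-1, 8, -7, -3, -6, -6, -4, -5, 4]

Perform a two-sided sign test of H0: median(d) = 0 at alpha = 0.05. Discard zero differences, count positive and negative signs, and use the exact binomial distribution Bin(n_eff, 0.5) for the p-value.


Step 1: Discard zero differences. Original n = 9; n_eff = number of nonzero differences = 9.
Nonzero differences (with sign): -1, +8, -7, -3, -6, -6, -4, -5, +4
Step 2: Count signs: positive = 2, negative = 7.
Step 3: Under H0: P(positive) = 0.5, so the number of positives S ~ Bin(9, 0.5).
Step 4: Two-sided exact p-value = sum of Bin(9,0.5) probabilities at or below the observed probability = 0.179688.
Step 5: alpha = 0.05. fail to reject H0.

n_eff = 9, pos = 2, neg = 7, p = 0.179688, fail to reject H0.


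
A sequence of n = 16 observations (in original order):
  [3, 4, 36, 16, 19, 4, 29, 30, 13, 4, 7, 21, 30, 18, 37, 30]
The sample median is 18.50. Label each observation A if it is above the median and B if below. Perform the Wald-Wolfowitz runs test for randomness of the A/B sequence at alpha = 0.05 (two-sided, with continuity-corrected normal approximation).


Step 1: Compute median = 18.50; label A = above, B = below.
Labels in order: BBABABAABBBAABAA  (n_A = 8, n_B = 8)
Step 2: Count runs R = 10.
Step 3: Under H0 (random ordering), E[R] = 2*n_A*n_B/(n_A+n_B) + 1 = 2*8*8/16 + 1 = 9.0000.
        Var[R] = 2*n_A*n_B*(2*n_A*n_B - n_A - n_B) / ((n_A+n_B)^2 * (n_A+n_B-1)) = 14336/3840 = 3.7333.
        SD[R] = 1.9322.
Step 4: Continuity-corrected z = (R - 0.5 - E[R]) / SD[R] = (10 - 0.5 - 9.0000) / 1.9322 = 0.2588.
Step 5: Two-sided p-value via normal approximation = 2*(1 - Phi(|z|)) = 0.795809.
Step 6: alpha = 0.05. fail to reject H0.

R = 10, z = 0.2588, p = 0.795809, fail to reject H0.


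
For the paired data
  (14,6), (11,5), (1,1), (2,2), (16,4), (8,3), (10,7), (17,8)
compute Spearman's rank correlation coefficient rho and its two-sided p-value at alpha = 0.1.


Step 1: Rank x and y separately (midranks; no ties here).
rank(x): 14->6, 11->5, 1->1, 2->2, 16->7, 8->3, 10->4, 17->8
rank(y): 6->6, 5->5, 1->1, 2->2, 4->4, 3->3, 7->7, 8->8
Step 2: d_i = R_x(i) - R_y(i); compute d_i^2.
  (6-6)^2=0, (5-5)^2=0, (1-1)^2=0, (2-2)^2=0, (7-4)^2=9, (3-3)^2=0, (4-7)^2=9, (8-8)^2=0
sum(d^2) = 18.
Step 3: rho = 1 - 6*18 / (8*(8^2 - 1)) = 1 - 108/504 = 0.785714.
Step 4: Under H0, t = rho * sqrt((n-2)/(1-rho^2)) = 3.1113 ~ t(6).
Step 5: Two-sided p-value from the t-distribution with 6 df = 0.020815.
Step 6: alpha = 0.1. reject H0.

rho = 0.7857, p = 0.020815, reject H0 at alpha = 0.1.


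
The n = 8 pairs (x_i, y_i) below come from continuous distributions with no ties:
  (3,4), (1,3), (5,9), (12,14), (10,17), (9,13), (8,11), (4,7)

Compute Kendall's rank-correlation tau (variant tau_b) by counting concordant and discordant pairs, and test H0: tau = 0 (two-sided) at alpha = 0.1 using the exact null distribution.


Step 1: Enumerate the 28 unordered pairs (i,j) with i<j and classify each by sign(x_j-x_i) * sign(y_j-y_i).
  (1,2):dx=-2,dy=-1->C; (1,3):dx=+2,dy=+5->C; (1,4):dx=+9,dy=+10->C; (1,5):dx=+7,dy=+13->C
  (1,6):dx=+6,dy=+9->C; (1,7):dx=+5,dy=+7->C; (1,8):dx=+1,dy=+3->C; (2,3):dx=+4,dy=+6->C
  (2,4):dx=+11,dy=+11->C; (2,5):dx=+9,dy=+14->C; (2,6):dx=+8,dy=+10->C; (2,7):dx=+7,dy=+8->C
  (2,8):dx=+3,dy=+4->C; (3,4):dx=+7,dy=+5->C; (3,5):dx=+5,dy=+8->C; (3,6):dx=+4,dy=+4->C
  (3,7):dx=+3,dy=+2->C; (3,8):dx=-1,dy=-2->C; (4,5):dx=-2,dy=+3->D; (4,6):dx=-3,dy=-1->C
  (4,7):dx=-4,dy=-3->C; (4,8):dx=-8,dy=-7->C; (5,6):dx=-1,dy=-4->C; (5,7):dx=-2,dy=-6->C
  (5,8):dx=-6,dy=-10->C; (6,7):dx=-1,dy=-2->C; (6,8):dx=-5,dy=-6->C; (7,8):dx=-4,dy=-4->C
Step 2: C = 27, D = 1, total pairs = 28.
Step 3: tau = (C - D)/(n(n-1)/2) = (27 - 1)/28 = 0.928571.
Step 4: Exact two-sided p-value (enumerate n! = 40320 permutations of y under H0): p = 0.000397.
Step 5: alpha = 0.1. reject H0.

tau_b = 0.9286 (C=27, D=1), p = 0.000397, reject H0.


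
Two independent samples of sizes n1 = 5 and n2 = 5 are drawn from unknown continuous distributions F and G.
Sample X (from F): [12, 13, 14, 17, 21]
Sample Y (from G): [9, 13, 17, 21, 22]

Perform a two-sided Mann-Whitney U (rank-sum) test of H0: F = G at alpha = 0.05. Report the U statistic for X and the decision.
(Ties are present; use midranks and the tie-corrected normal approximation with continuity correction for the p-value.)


Step 1: Combine and sort all 10 observations; assign midranks.
sorted (value, group): (9,Y), (12,X), (13,X), (13,Y), (14,X), (17,X), (17,Y), (21,X), (21,Y), (22,Y)
ranks: 9->1, 12->2, 13->3.5, 13->3.5, 14->5, 17->6.5, 17->6.5, 21->8.5, 21->8.5, 22->10
Step 2: Rank sum for X: R1 = 2 + 3.5 + 5 + 6.5 + 8.5 = 25.5.
Step 3: U_X = R1 - n1(n1+1)/2 = 25.5 - 5*6/2 = 25.5 - 15 = 10.5.
       U_Y = n1*n2 - U_X = 25 - 10.5 = 14.5.
Step 4: Ties are present, so use the tie-corrected normal approximation (with continuity correction) for the p-value.
Step 5: p-value = 0.751830; compare to alpha = 0.05. fail to reject H0.

U_X = 10.5, p = 0.751830, fail to reject H0 at alpha = 0.05.


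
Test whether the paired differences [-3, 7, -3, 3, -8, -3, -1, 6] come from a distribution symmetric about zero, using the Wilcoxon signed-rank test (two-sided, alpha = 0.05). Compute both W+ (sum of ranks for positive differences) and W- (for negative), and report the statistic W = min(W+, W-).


Step 1: Drop any zero differences (none here) and take |d_i|.
|d| = [3, 7, 3, 3, 8, 3, 1, 6]
Step 2: Midrank |d_i| (ties get averaged ranks).
ranks: |3|->3.5, |7|->7, |3|->3.5, |3|->3.5, |8|->8, |3|->3.5, |1|->1, |6|->6
Step 3: Attach original signs; sum ranks with positive sign and with negative sign.
W+ = 7 + 3.5 + 6 = 16.5
W- = 3.5 + 3.5 + 8 + 3.5 + 1 = 19.5
(Check: W+ + W- = 36 should equal n(n+1)/2 = 36.)
Step 4: Test statistic W = min(W+, W-) = 16.5.
Step 5: Ties in |d|, so use the tie-corrected normal approximation.
        E[W] = n(n+1)/4 = 8*9/4 = 18.
        Tie groups: |d|=3 (t=4); sum(t^3 - t) = 60.
        Var[W] = n(n+1)(2n+1)/24 - sum(t^3-t)/48 = 1224/24 - 60/48 = 49.75.
        z = (W - E[W]) / sqrt(Var[W]) = (16.5 - 18) / 7.0534 = -0.2127.
        Two-sided p = 2*Phi(z) = 0.831589.
Step 6: alpha = 0.05. fail to reject H0.

W+ = 16.5, W- = 19.5, W = min = 16.5, p = 0.831589, fail to reject H0.


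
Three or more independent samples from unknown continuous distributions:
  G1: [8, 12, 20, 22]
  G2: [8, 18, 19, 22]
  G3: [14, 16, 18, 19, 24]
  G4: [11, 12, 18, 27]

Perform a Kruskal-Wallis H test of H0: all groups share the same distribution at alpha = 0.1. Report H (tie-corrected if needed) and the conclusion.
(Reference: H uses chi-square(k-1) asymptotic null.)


Step 1: Combine all N = 17 observations and assign midranks.
sorted (value, group, rank): (8,G1,1.5), (8,G2,1.5), (11,G4,3), (12,G1,4.5), (12,G4,4.5), (14,G3,6), (16,G3,7), (18,G2,9), (18,G3,9), (18,G4,9), (19,G2,11.5), (19,G3,11.5), (20,G1,13), (22,G1,14.5), (22,G2,14.5), (24,G3,16), (27,G4,17)
Step 2: Sum ranks within each group.
R_1 = 33.5 (n_1 = 4)
R_2 = 36.5 (n_2 = 4)
R_3 = 49.5 (n_3 = 5)
R_4 = 33.5 (n_4 = 4)
Step 3: H = 12/(N(N+1)) * sum(R_i^2/n_i) - 3(N+1)
     = 12/(17*18) * (33.5^2/4 + 36.5^2/4 + 49.5^2/5 + 33.5^2/4) - 3*18
     = 0.039216 * 1384.24 - 54
     = 0.283824.
Step 4: Ties present; correction factor C = 1 - 48/(17^3 - 17) = 0.990196. Corrected H = 0.283824 / 0.990196 = 0.286634.
Step 5: Under H0, H ~ chi^2(3); p-value = 0.962522.
Step 6: alpha = 0.1. fail to reject H0.

H = 0.2866, df = 3, p = 0.962522, fail to reject H0.


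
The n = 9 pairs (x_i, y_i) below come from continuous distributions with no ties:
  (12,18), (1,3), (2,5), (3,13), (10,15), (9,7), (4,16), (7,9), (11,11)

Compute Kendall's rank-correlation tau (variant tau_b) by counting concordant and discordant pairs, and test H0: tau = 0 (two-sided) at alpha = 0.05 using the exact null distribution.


Step 1: Enumerate the 36 unordered pairs (i,j) with i<j and classify each by sign(x_j-x_i) * sign(y_j-y_i).
  (1,2):dx=-11,dy=-15->C; (1,3):dx=-10,dy=-13->C; (1,4):dx=-9,dy=-5->C; (1,5):dx=-2,dy=-3->C
  (1,6):dx=-3,dy=-11->C; (1,7):dx=-8,dy=-2->C; (1,8):dx=-5,dy=-9->C; (1,9):dx=-1,dy=-7->C
  (2,3):dx=+1,dy=+2->C; (2,4):dx=+2,dy=+10->C; (2,5):dx=+9,dy=+12->C; (2,6):dx=+8,dy=+4->C
  (2,7):dx=+3,dy=+13->C; (2,8):dx=+6,dy=+6->C; (2,9):dx=+10,dy=+8->C; (3,4):dx=+1,dy=+8->C
  (3,5):dx=+8,dy=+10->C; (3,6):dx=+7,dy=+2->C; (3,7):dx=+2,dy=+11->C; (3,8):dx=+5,dy=+4->C
  (3,9):dx=+9,dy=+6->C; (4,5):dx=+7,dy=+2->C; (4,6):dx=+6,dy=-6->D; (4,7):dx=+1,dy=+3->C
  (4,8):dx=+4,dy=-4->D; (4,9):dx=+8,dy=-2->D; (5,6):dx=-1,dy=-8->C; (5,7):dx=-6,dy=+1->D
  (5,8):dx=-3,dy=-6->C; (5,9):dx=+1,dy=-4->D; (6,7):dx=-5,dy=+9->D; (6,8):dx=-2,dy=+2->D
  (6,9):dx=+2,dy=+4->C; (7,8):dx=+3,dy=-7->D; (7,9):dx=+7,dy=-5->D; (8,9):dx=+4,dy=+2->C
Step 2: C = 27, D = 9, total pairs = 36.
Step 3: tau = (C - D)/(n(n-1)/2) = (27 - 9)/36 = 0.500000.
Step 4: Exact two-sided p-value (enumerate n! = 362880 permutations of y under H0): p = 0.075176.
Step 5: alpha = 0.05. fail to reject H0.

tau_b = 0.5000 (C=27, D=9), p = 0.075176, fail to reject H0.


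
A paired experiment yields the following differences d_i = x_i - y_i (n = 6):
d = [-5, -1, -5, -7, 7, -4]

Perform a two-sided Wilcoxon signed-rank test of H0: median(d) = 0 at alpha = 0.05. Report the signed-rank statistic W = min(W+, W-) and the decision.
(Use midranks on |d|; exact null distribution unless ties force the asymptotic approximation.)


Step 1: Drop any zero differences (none here) and take |d_i|.
|d| = [5, 1, 5, 7, 7, 4]
Step 2: Midrank |d_i| (ties get averaged ranks).
ranks: |5|->3.5, |1|->1, |5|->3.5, |7|->5.5, |7|->5.5, |4|->2
Step 3: Attach original signs; sum ranks with positive sign and with negative sign.
W+ = 5.5 = 5.5
W- = 3.5 + 1 + 3.5 + 5.5 + 2 = 15.5
(Check: W+ + W- = 21 should equal n(n+1)/2 = 21.)
Step 4: Test statistic W = min(W+, W-) = 5.5.
Step 5: Ties in |d|, so use the tie-corrected normal approximation.
        E[W] = n(n+1)/4 = 6*7/4 = 10.5.
        Tie groups: |d|=5 (t=2), |d|=7 (t=2); sum(t^3 - t) = 12.
        Var[W] = n(n+1)(2n+1)/24 - sum(t^3-t)/48 = 546/24 - 12/48 = 22.5.
        z = (W - E[W]) / sqrt(Var[W]) = (5.5 - 10.5) / 4.7434 = -1.0541.
        Two-sided p = 2*Phi(z) = 0.291841.
Step 6: alpha = 0.05. fail to reject H0.

W+ = 5.5, W- = 15.5, W = min = 5.5, p = 0.291841, fail to reject H0.


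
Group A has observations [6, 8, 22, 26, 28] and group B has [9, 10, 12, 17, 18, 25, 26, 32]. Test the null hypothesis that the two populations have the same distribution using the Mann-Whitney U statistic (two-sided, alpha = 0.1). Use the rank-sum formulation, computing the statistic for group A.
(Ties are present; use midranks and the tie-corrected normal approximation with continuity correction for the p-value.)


Step 1: Combine and sort all 13 observations; assign midranks.
sorted (value, group): (6,X), (8,X), (9,Y), (10,Y), (12,Y), (17,Y), (18,Y), (22,X), (25,Y), (26,X), (26,Y), (28,X), (32,Y)
ranks: 6->1, 8->2, 9->3, 10->4, 12->5, 17->6, 18->7, 22->8, 25->9, 26->10.5, 26->10.5, 28->12, 32->13
Step 2: Rank sum for X: R1 = 1 + 2 + 8 + 10.5 + 12 = 33.5.
Step 3: U_X = R1 - n1(n1+1)/2 = 33.5 - 5*6/2 = 33.5 - 15 = 18.5.
       U_Y = n1*n2 - U_X = 40 - 18.5 = 21.5.
Step 4: Ties are present, so use the tie-corrected normal approximation (with continuity correction) for the p-value.
Step 5: p-value = 0.883458; compare to alpha = 0.1. fail to reject H0.

U_X = 18.5, p = 0.883458, fail to reject H0 at alpha = 0.1.


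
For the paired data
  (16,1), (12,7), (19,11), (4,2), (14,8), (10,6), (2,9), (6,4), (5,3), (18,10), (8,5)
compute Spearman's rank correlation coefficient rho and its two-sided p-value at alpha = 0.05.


Step 1: Rank x and y separately (midranks; no ties here).
rank(x): 16->9, 12->7, 19->11, 4->2, 14->8, 10->6, 2->1, 6->4, 5->3, 18->10, 8->5
rank(y): 1->1, 7->7, 11->11, 2->2, 8->8, 6->6, 9->9, 4->4, 3->3, 10->10, 5->5
Step 2: d_i = R_x(i) - R_y(i); compute d_i^2.
  (9-1)^2=64, (7-7)^2=0, (11-11)^2=0, (2-2)^2=0, (8-8)^2=0, (6-6)^2=0, (1-9)^2=64, (4-4)^2=0, (3-3)^2=0, (10-10)^2=0, (5-5)^2=0
sum(d^2) = 128.
Step 3: rho = 1 - 6*128 / (11*(11^2 - 1)) = 1 - 768/1320 = 0.418182.
Step 4: Under H0, t = rho * sqrt((n-2)/(1-rho^2)) = 1.3811 ~ t(9).
Step 5: Two-sided p-value from the t-distribution with 9 df = 0.200570.
Step 6: alpha = 0.05. fail to reject H0.

rho = 0.4182, p = 0.200570, fail to reject H0 at alpha = 0.05.


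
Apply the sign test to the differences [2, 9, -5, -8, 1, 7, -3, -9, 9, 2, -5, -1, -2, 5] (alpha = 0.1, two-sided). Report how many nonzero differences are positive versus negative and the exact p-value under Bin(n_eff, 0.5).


Step 1: Discard zero differences. Original n = 14; n_eff = number of nonzero differences = 14.
Nonzero differences (with sign): +2, +9, -5, -8, +1, +7, -3, -9, +9, +2, -5, -1, -2, +5
Step 2: Count signs: positive = 7, negative = 7.
Step 3: Under H0: P(positive) = 0.5, so the number of positives S ~ Bin(14, 0.5).
Step 4: Two-sided exact p-value = sum of Bin(14,0.5) probabilities at or below the observed probability = 1.000000.
Step 5: alpha = 0.1. fail to reject H0.

n_eff = 14, pos = 7, neg = 7, p = 1.000000, fail to reject H0.


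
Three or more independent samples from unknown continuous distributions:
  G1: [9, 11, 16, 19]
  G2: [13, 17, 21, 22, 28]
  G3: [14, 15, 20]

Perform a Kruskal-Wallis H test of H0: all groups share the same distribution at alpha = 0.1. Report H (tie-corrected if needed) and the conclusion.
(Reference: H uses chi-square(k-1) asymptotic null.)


Step 1: Combine all N = 12 observations and assign midranks.
sorted (value, group, rank): (9,G1,1), (11,G1,2), (13,G2,3), (14,G3,4), (15,G3,5), (16,G1,6), (17,G2,7), (19,G1,8), (20,G3,9), (21,G2,10), (22,G2,11), (28,G2,12)
Step 2: Sum ranks within each group.
R_1 = 17 (n_1 = 4)
R_2 = 43 (n_2 = 5)
R_3 = 18 (n_3 = 3)
Step 3: H = 12/(N(N+1)) * sum(R_i^2/n_i) - 3(N+1)
     = 12/(12*13) * (17^2/4 + 43^2/5 + 18^2/3) - 3*13
     = 0.076923 * 550.05 - 39
     = 3.311538.
Step 4: No ties, so H is used without correction.
Step 5: Under H0, H ~ chi^2(2); p-value = 0.190945.
Step 6: alpha = 0.1. fail to reject H0.

H = 3.3115, df = 2, p = 0.190945, fail to reject H0.


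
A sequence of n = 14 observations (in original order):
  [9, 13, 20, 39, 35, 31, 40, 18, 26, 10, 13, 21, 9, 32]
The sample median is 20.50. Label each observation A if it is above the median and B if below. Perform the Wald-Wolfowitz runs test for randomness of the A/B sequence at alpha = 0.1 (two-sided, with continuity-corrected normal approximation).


Step 1: Compute median = 20.50; label A = above, B = below.
Labels in order: BBBAAAABABBABA  (n_A = 7, n_B = 7)
Step 2: Count runs R = 8.
Step 3: Under H0 (random ordering), E[R] = 2*n_A*n_B/(n_A+n_B) + 1 = 2*7*7/14 + 1 = 8.0000.
        Var[R] = 2*n_A*n_B*(2*n_A*n_B - n_A - n_B) / ((n_A+n_B)^2 * (n_A+n_B-1)) = 8232/2548 = 3.2308.
        SD[R] = 1.7974.
Step 4: R = E[R], so z = 0 with no continuity correction.
Step 5: Two-sided p-value via normal approximation = 2*(1 - Phi(|z|)) = 1.000000.
Step 6: alpha = 0.1. fail to reject H0.

R = 8, z = 0.0000, p = 1.000000, fail to reject H0.


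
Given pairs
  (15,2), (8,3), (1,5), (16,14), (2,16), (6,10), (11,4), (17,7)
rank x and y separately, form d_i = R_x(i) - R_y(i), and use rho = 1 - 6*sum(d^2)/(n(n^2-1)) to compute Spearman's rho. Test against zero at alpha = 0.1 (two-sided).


Step 1: Rank x and y separately (midranks; no ties here).
rank(x): 15->6, 8->4, 1->1, 16->7, 2->2, 6->3, 11->5, 17->8
rank(y): 2->1, 3->2, 5->4, 14->7, 16->8, 10->6, 4->3, 7->5
Step 2: d_i = R_x(i) - R_y(i); compute d_i^2.
  (6-1)^2=25, (4-2)^2=4, (1-4)^2=9, (7-7)^2=0, (2-8)^2=36, (3-6)^2=9, (5-3)^2=4, (8-5)^2=9
sum(d^2) = 96.
Step 3: rho = 1 - 6*96 / (8*(8^2 - 1)) = 1 - 576/504 = -0.142857.
Step 4: Under H0, t = rho * sqrt((n-2)/(1-rho^2)) = -0.3536 ~ t(6).
Step 5: Two-sided p-value from the t-distribution with 6 df = 0.735765.
Step 6: alpha = 0.1. fail to reject H0.

rho = -0.1429, p = 0.735765, fail to reject H0 at alpha = 0.1.


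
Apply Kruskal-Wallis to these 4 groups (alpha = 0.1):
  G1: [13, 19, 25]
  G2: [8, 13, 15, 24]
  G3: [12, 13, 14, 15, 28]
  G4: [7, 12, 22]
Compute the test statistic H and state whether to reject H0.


Step 1: Combine all N = 15 observations and assign midranks.
sorted (value, group, rank): (7,G4,1), (8,G2,2), (12,G3,3.5), (12,G4,3.5), (13,G1,6), (13,G2,6), (13,G3,6), (14,G3,8), (15,G2,9.5), (15,G3,9.5), (19,G1,11), (22,G4,12), (24,G2,13), (25,G1,14), (28,G3,15)
Step 2: Sum ranks within each group.
R_1 = 31 (n_1 = 3)
R_2 = 30.5 (n_2 = 4)
R_3 = 42 (n_3 = 5)
R_4 = 16.5 (n_4 = 3)
Step 3: H = 12/(N(N+1)) * sum(R_i^2/n_i) - 3(N+1)
     = 12/(15*16) * (31^2/3 + 30.5^2/4 + 42^2/5 + 16.5^2/3) - 3*16
     = 0.050000 * 996.446 - 48
     = 1.822292.
Step 4: Ties present; correction factor C = 1 - 36/(15^3 - 15) = 0.989286. Corrected H = 1.822292 / 0.989286 = 1.842028.
Step 5: Under H0, H ~ chi^2(3); p-value = 0.605832.
Step 6: alpha = 0.1. fail to reject H0.

H = 1.8420, df = 3, p = 0.605832, fail to reject H0.


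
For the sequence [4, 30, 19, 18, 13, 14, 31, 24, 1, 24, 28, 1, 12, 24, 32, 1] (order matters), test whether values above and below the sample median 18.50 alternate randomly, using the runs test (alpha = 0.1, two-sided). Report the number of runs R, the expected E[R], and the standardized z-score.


Step 1: Compute median = 18.50; label A = above, B = below.
Labels in order: BAABBBAABAABBAAB  (n_A = 8, n_B = 8)
Step 2: Count runs R = 9.
Step 3: Under H0 (random ordering), E[R] = 2*n_A*n_B/(n_A+n_B) + 1 = 2*8*8/16 + 1 = 9.0000.
        Var[R] = 2*n_A*n_B*(2*n_A*n_B - n_A - n_B) / ((n_A+n_B)^2 * (n_A+n_B-1)) = 14336/3840 = 3.7333.
        SD[R] = 1.9322.
Step 4: R = E[R], so z = 0 with no continuity correction.
Step 5: Two-sided p-value via normal approximation = 2*(1 - Phi(|z|)) = 1.000000.
Step 6: alpha = 0.1. fail to reject H0.

R = 9, z = 0.0000, p = 1.000000, fail to reject H0.


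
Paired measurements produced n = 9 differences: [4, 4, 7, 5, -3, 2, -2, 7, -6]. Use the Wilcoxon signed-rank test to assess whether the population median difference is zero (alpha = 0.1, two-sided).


Step 1: Drop any zero differences (none here) and take |d_i|.
|d| = [4, 4, 7, 5, 3, 2, 2, 7, 6]
Step 2: Midrank |d_i| (ties get averaged ranks).
ranks: |4|->4.5, |4|->4.5, |7|->8.5, |5|->6, |3|->3, |2|->1.5, |2|->1.5, |7|->8.5, |6|->7
Step 3: Attach original signs; sum ranks with positive sign and with negative sign.
W+ = 4.5 + 4.5 + 8.5 + 6 + 1.5 + 8.5 = 33.5
W- = 3 + 1.5 + 7 = 11.5
(Check: W+ + W- = 45 should equal n(n+1)/2 = 45.)
Step 4: Test statistic W = min(W+, W-) = 11.5.
Step 5: Ties in |d|, so use the tie-corrected normal approximation.
        E[W] = n(n+1)/4 = 9*10/4 = 22.5.
        Tie groups: |d|=2 (t=2), |d|=4 (t=2), |d|=7 (t=2); sum(t^3 - t) = 18.
        Var[W] = n(n+1)(2n+1)/24 - sum(t^3-t)/48 = 1710/24 - 18/48 = 70.875.
        z = (W - E[W]) / sqrt(Var[W]) = (11.5 - 22.5) / 8.4187 = -1.3066.
        Two-sided p = 2*Phi(z) = 0.191345.
Step 6: alpha = 0.1. fail to reject H0.

W+ = 33.5, W- = 11.5, W = min = 11.5, p = 0.191345, fail to reject H0.


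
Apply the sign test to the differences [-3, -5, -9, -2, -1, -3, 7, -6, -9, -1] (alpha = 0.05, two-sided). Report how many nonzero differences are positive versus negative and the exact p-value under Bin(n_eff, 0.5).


Step 1: Discard zero differences. Original n = 10; n_eff = number of nonzero differences = 10.
Nonzero differences (with sign): -3, -5, -9, -2, -1, -3, +7, -6, -9, -1
Step 2: Count signs: positive = 1, negative = 9.
Step 3: Under H0: P(positive) = 0.5, so the number of positives S ~ Bin(10, 0.5).
Step 4: Two-sided exact p-value = sum of Bin(10,0.5) probabilities at or below the observed probability = 0.021484.
Step 5: alpha = 0.05. reject H0.

n_eff = 10, pos = 1, neg = 9, p = 0.021484, reject H0.


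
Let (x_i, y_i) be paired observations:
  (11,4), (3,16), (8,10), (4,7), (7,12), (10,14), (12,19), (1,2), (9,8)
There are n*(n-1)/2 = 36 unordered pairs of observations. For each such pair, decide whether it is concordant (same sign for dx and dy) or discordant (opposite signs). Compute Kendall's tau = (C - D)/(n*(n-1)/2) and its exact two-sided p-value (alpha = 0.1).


Step 1: Enumerate the 36 unordered pairs (i,j) with i<j and classify each by sign(x_j-x_i) * sign(y_j-y_i).
  (1,2):dx=-8,dy=+12->D; (1,3):dx=-3,dy=+6->D; (1,4):dx=-7,dy=+3->D; (1,5):dx=-4,dy=+8->D
  (1,6):dx=-1,dy=+10->D; (1,7):dx=+1,dy=+15->C; (1,8):dx=-10,dy=-2->C; (1,9):dx=-2,dy=+4->D
  (2,3):dx=+5,dy=-6->D; (2,4):dx=+1,dy=-9->D; (2,5):dx=+4,dy=-4->D; (2,6):dx=+7,dy=-2->D
  (2,7):dx=+9,dy=+3->C; (2,8):dx=-2,dy=-14->C; (2,9):dx=+6,dy=-8->D; (3,4):dx=-4,dy=-3->C
  (3,5):dx=-1,dy=+2->D; (3,6):dx=+2,dy=+4->C; (3,7):dx=+4,dy=+9->C; (3,8):dx=-7,dy=-8->C
  (3,9):dx=+1,dy=-2->D; (4,5):dx=+3,dy=+5->C; (4,6):dx=+6,dy=+7->C; (4,7):dx=+8,dy=+12->C
  (4,8):dx=-3,dy=-5->C; (4,9):dx=+5,dy=+1->C; (5,6):dx=+3,dy=+2->C; (5,7):dx=+5,dy=+7->C
  (5,8):dx=-6,dy=-10->C; (5,9):dx=+2,dy=-4->D; (6,7):dx=+2,dy=+5->C; (6,8):dx=-9,dy=-12->C
  (6,9):dx=-1,dy=-6->C; (7,8):dx=-11,dy=-17->C; (7,9):dx=-3,dy=-11->C; (8,9):dx=+8,dy=+6->C
Step 2: C = 22, D = 14, total pairs = 36.
Step 3: tau = (C - D)/(n(n-1)/2) = (22 - 14)/36 = 0.222222.
Step 4: Exact two-sided p-value (enumerate n! = 362880 permutations of y under H0): p = 0.476709.
Step 5: alpha = 0.1. fail to reject H0.

tau_b = 0.2222 (C=22, D=14), p = 0.476709, fail to reject H0.


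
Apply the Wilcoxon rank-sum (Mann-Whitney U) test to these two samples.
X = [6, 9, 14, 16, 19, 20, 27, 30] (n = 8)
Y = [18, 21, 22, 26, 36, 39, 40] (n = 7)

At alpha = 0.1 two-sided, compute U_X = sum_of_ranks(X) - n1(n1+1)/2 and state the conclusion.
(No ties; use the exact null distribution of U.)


Step 1: Combine and sort all 15 observations; assign midranks.
sorted (value, group): (6,X), (9,X), (14,X), (16,X), (18,Y), (19,X), (20,X), (21,Y), (22,Y), (26,Y), (27,X), (30,X), (36,Y), (39,Y), (40,Y)
ranks: 6->1, 9->2, 14->3, 16->4, 18->5, 19->6, 20->7, 21->8, 22->9, 26->10, 27->11, 30->12, 36->13, 39->14, 40->15
Step 2: Rank sum for X: R1 = 1 + 2 + 3 + 4 + 6 + 7 + 11 + 12 = 46.
Step 3: U_X = R1 - n1(n1+1)/2 = 46 - 8*9/2 = 46 - 36 = 10.
       U_Y = n1*n2 - U_X = 56 - 10 = 46.
Step 4: No ties, so the exact null distribution of U (based on enumerating the C(15,8) = 6435 equally likely rank assignments) gives the two-sided p-value.
Step 5: p-value = 0.040093; compare to alpha = 0.1. reject H0.

U_X = 10, p = 0.040093, reject H0 at alpha = 0.1.


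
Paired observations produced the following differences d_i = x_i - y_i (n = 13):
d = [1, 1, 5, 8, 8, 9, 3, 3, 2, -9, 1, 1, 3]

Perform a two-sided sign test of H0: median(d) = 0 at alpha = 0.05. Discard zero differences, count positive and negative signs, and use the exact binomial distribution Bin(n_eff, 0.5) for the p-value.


Step 1: Discard zero differences. Original n = 13; n_eff = number of nonzero differences = 13.
Nonzero differences (with sign): +1, +1, +5, +8, +8, +9, +3, +3, +2, -9, +1, +1, +3
Step 2: Count signs: positive = 12, negative = 1.
Step 3: Under H0: P(positive) = 0.5, so the number of positives S ~ Bin(13, 0.5).
Step 4: Two-sided exact p-value = sum of Bin(13,0.5) probabilities at or below the observed probability = 0.003418.
Step 5: alpha = 0.05. reject H0.

n_eff = 13, pos = 12, neg = 1, p = 0.003418, reject H0.


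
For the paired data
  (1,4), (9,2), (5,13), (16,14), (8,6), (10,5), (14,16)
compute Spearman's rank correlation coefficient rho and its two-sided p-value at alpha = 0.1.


Step 1: Rank x and y separately (midranks; no ties here).
rank(x): 1->1, 9->4, 5->2, 16->7, 8->3, 10->5, 14->6
rank(y): 4->2, 2->1, 13->5, 14->6, 6->4, 5->3, 16->7
Step 2: d_i = R_x(i) - R_y(i); compute d_i^2.
  (1-2)^2=1, (4-1)^2=9, (2-5)^2=9, (7-6)^2=1, (3-4)^2=1, (5-3)^2=4, (6-7)^2=1
sum(d^2) = 26.
Step 3: rho = 1 - 6*26 / (7*(7^2 - 1)) = 1 - 156/336 = 0.535714.
Step 4: Under H0, t = rho * sqrt((n-2)/(1-rho^2)) = 1.4186 ~ t(5).
Step 5: Two-sided p-value from the t-distribution with 5 df = 0.215217.
Step 6: alpha = 0.1. fail to reject H0.

rho = 0.5357, p = 0.215217, fail to reject H0 at alpha = 0.1.


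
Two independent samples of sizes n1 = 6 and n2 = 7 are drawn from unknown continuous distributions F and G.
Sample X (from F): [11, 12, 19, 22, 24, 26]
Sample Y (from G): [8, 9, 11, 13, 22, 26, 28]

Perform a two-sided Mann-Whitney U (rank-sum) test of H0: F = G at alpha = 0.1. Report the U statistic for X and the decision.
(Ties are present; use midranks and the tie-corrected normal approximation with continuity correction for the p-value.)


Step 1: Combine and sort all 13 observations; assign midranks.
sorted (value, group): (8,Y), (9,Y), (11,X), (11,Y), (12,X), (13,Y), (19,X), (22,X), (22,Y), (24,X), (26,X), (26,Y), (28,Y)
ranks: 8->1, 9->2, 11->3.5, 11->3.5, 12->5, 13->6, 19->7, 22->8.5, 22->8.5, 24->10, 26->11.5, 26->11.5, 28->13
Step 2: Rank sum for X: R1 = 3.5 + 5 + 7 + 8.5 + 10 + 11.5 = 45.5.
Step 3: U_X = R1 - n1(n1+1)/2 = 45.5 - 6*7/2 = 45.5 - 21 = 24.5.
       U_Y = n1*n2 - U_X = 42 - 24.5 = 17.5.
Step 4: Ties are present, so use the tie-corrected normal approximation (with continuity correction) for the p-value.
Step 5: p-value = 0.666942; compare to alpha = 0.1. fail to reject H0.

U_X = 24.5, p = 0.666942, fail to reject H0 at alpha = 0.1.


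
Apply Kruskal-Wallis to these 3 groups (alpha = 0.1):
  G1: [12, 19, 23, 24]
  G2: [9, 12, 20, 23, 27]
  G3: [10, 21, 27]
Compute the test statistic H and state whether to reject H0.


Step 1: Combine all N = 12 observations and assign midranks.
sorted (value, group, rank): (9,G2,1), (10,G3,2), (12,G1,3.5), (12,G2,3.5), (19,G1,5), (20,G2,6), (21,G3,7), (23,G1,8.5), (23,G2,8.5), (24,G1,10), (27,G2,11.5), (27,G3,11.5)
Step 2: Sum ranks within each group.
R_1 = 27 (n_1 = 4)
R_2 = 30.5 (n_2 = 5)
R_3 = 20.5 (n_3 = 3)
Step 3: H = 12/(N(N+1)) * sum(R_i^2/n_i) - 3(N+1)
     = 12/(12*13) * (27^2/4 + 30.5^2/5 + 20.5^2/3) - 3*13
     = 0.076923 * 508.383 - 39
     = 0.106410.
Step 4: Ties present; correction factor C = 1 - 18/(12^3 - 12) = 0.989510. Corrected H = 0.106410 / 0.989510 = 0.107538.
Step 5: Under H0, H ~ chi^2(2); p-value = 0.947651.
Step 6: alpha = 0.1. fail to reject H0.

H = 0.1075, df = 2, p = 0.947651, fail to reject H0.


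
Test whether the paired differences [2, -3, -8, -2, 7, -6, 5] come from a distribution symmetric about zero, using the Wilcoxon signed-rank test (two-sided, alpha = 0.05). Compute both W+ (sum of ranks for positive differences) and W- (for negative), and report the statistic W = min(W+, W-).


Step 1: Drop any zero differences (none here) and take |d_i|.
|d| = [2, 3, 8, 2, 7, 6, 5]
Step 2: Midrank |d_i| (ties get averaged ranks).
ranks: |2|->1.5, |3|->3, |8|->7, |2|->1.5, |7|->6, |6|->5, |5|->4
Step 3: Attach original signs; sum ranks with positive sign and with negative sign.
W+ = 1.5 + 6 + 4 = 11.5
W- = 3 + 7 + 1.5 + 5 = 16.5
(Check: W+ + W- = 28 should equal n(n+1)/2 = 28.)
Step 4: Test statistic W = min(W+, W-) = 11.5.
Step 5: Ties in |d|, so use the tie-corrected normal approximation.
        E[W] = n(n+1)/4 = 7*8/4 = 14.
        Tie groups: |d|=2 (t=2); sum(t^3 - t) = 6.
        Var[W] = n(n+1)(2n+1)/24 - sum(t^3-t)/48 = 840/24 - 6/48 = 34.875.
        z = (W - E[W]) / sqrt(Var[W]) = (11.5 - 14) / 5.9055 = -0.4233.
        Two-sided p = 2*Phi(z) = 0.672052.
Step 6: alpha = 0.05. fail to reject H0.

W+ = 11.5, W- = 16.5, W = min = 11.5, p = 0.672052, fail to reject H0.


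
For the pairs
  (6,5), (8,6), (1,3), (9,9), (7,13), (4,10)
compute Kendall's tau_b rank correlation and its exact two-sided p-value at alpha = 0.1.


Step 1: Enumerate the 15 unordered pairs (i,j) with i<j and classify each by sign(x_j-x_i) * sign(y_j-y_i).
  (1,2):dx=+2,dy=+1->C; (1,3):dx=-5,dy=-2->C; (1,4):dx=+3,dy=+4->C; (1,5):dx=+1,dy=+8->C
  (1,6):dx=-2,dy=+5->D; (2,3):dx=-7,dy=-3->C; (2,4):dx=+1,dy=+3->C; (2,5):dx=-1,dy=+7->D
  (2,6):dx=-4,dy=+4->D; (3,4):dx=+8,dy=+6->C; (3,5):dx=+6,dy=+10->C; (3,6):dx=+3,dy=+7->C
  (4,5):dx=-2,dy=+4->D; (4,6):dx=-5,dy=+1->D; (5,6):dx=-3,dy=-3->C
Step 2: C = 10, D = 5, total pairs = 15.
Step 3: tau = (C - D)/(n(n-1)/2) = (10 - 5)/15 = 0.333333.
Step 4: Exact two-sided p-value (enumerate n! = 720 permutations of y under H0): p = 0.469444.
Step 5: alpha = 0.1. fail to reject H0.

tau_b = 0.3333 (C=10, D=5), p = 0.469444, fail to reject H0.


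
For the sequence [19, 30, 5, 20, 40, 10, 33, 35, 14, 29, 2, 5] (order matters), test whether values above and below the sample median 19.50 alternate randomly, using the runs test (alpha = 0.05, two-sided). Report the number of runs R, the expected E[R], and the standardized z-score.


Step 1: Compute median = 19.50; label A = above, B = below.
Labels in order: BABAABAABABB  (n_A = 6, n_B = 6)
Step 2: Count runs R = 9.
Step 3: Under H0 (random ordering), E[R] = 2*n_A*n_B/(n_A+n_B) + 1 = 2*6*6/12 + 1 = 7.0000.
        Var[R] = 2*n_A*n_B*(2*n_A*n_B - n_A - n_B) / ((n_A+n_B)^2 * (n_A+n_B-1)) = 4320/1584 = 2.7273.
        SD[R] = 1.6514.
Step 4: Continuity-corrected z = (R - 0.5 - E[R]) / SD[R] = (9 - 0.5 - 7.0000) / 1.6514 = 0.9083.
Step 5: Two-sided p-value via normal approximation = 2*(1 - Phi(|z|)) = 0.363722.
Step 6: alpha = 0.05. fail to reject H0.

R = 9, z = 0.9083, p = 0.363722, fail to reject H0.


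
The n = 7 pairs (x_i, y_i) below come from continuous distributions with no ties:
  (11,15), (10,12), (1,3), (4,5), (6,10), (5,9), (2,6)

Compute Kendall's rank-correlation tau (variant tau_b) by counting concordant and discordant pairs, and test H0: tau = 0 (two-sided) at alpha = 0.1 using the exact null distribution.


Step 1: Enumerate the 21 unordered pairs (i,j) with i<j and classify each by sign(x_j-x_i) * sign(y_j-y_i).
  (1,2):dx=-1,dy=-3->C; (1,3):dx=-10,dy=-12->C; (1,4):dx=-7,dy=-10->C; (1,5):dx=-5,dy=-5->C
  (1,6):dx=-6,dy=-6->C; (1,7):dx=-9,dy=-9->C; (2,3):dx=-9,dy=-9->C; (2,4):dx=-6,dy=-7->C
  (2,5):dx=-4,dy=-2->C; (2,6):dx=-5,dy=-3->C; (2,7):dx=-8,dy=-6->C; (3,4):dx=+3,dy=+2->C
  (3,5):dx=+5,dy=+7->C; (3,6):dx=+4,dy=+6->C; (3,7):dx=+1,dy=+3->C; (4,5):dx=+2,dy=+5->C
  (4,6):dx=+1,dy=+4->C; (4,7):dx=-2,dy=+1->D; (5,6):dx=-1,dy=-1->C; (5,7):dx=-4,dy=-4->C
  (6,7):dx=-3,dy=-3->C
Step 2: C = 20, D = 1, total pairs = 21.
Step 3: tau = (C - D)/(n(n-1)/2) = (20 - 1)/21 = 0.904762.
Step 4: Exact two-sided p-value (enumerate n! = 5040 permutations of y under H0): p = 0.002778.
Step 5: alpha = 0.1. reject H0.

tau_b = 0.9048 (C=20, D=1), p = 0.002778, reject H0.


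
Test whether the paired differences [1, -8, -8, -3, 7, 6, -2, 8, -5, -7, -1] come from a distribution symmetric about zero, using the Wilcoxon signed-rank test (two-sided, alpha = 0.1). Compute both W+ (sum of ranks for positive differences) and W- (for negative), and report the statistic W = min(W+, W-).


Step 1: Drop any zero differences (none here) and take |d_i|.
|d| = [1, 8, 8, 3, 7, 6, 2, 8, 5, 7, 1]
Step 2: Midrank |d_i| (ties get averaged ranks).
ranks: |1|->1.5, |8|->10, |8|->10, |3|->4, |7|->7.5, |6|->6, |2|->3, |8|->10, |5|->5, |7|->7.5, |1|->1.5
Step 3: Attach original signs; sum ranks with positive sign and with negative sign.
W+ = 1.5 + 7.5 + 6 + 10 = 25
W- = 10 + 10 + 4 + 3 + 5 + 7.5 + 1.5 = 41
(Check: W+ + W- = 66 should equal n(n+1)/2 = 66.)
Step 4: Test statistic W = min(W+, W-) = 25.
Step 5: Ties in |d|, so use the tie-corrected normal approximation.
        E[W] = n(n+1)/4 = 11*12/4 = 33.
        Tie groups: |d|=1 (t=2), |d|=7 (t=2), |d|=8 (t=3); sum(t^3 - t) = 36.
        Var[W] = n(n+1)(2n+1)/24 - sum(t^3-t)/48 = 3036/24 - 36/48 = 125.75.
        z = (W - E[W]) / sqrt(Var[W]) = (25 - 33) / 11.2138 = -0.7134.
        Two-sided p = 2*Phi(z) = 0.475595.
Step 6: alpha = 0.1. fail to reject H0.

W+ = 25, W- = 41, W = min = 25, p = 0.475595, fail to reject H0.
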